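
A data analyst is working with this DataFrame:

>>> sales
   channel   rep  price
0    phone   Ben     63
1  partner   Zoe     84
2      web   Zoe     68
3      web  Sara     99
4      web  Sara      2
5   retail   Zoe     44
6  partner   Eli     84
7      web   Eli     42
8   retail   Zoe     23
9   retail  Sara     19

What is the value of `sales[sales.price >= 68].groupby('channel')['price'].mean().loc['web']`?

filter rows where price >= 68:
   channel   rep  price
1  partner   Zoe     84
2      web   Zoe     68
3      web  Sara     99
6  partner   Eli     84
group by channel, mean of price:
channel
partner    84.0
web        83.5
Name: price, dtype: float64
Finally, value at index 'web' = 83.5.

83.5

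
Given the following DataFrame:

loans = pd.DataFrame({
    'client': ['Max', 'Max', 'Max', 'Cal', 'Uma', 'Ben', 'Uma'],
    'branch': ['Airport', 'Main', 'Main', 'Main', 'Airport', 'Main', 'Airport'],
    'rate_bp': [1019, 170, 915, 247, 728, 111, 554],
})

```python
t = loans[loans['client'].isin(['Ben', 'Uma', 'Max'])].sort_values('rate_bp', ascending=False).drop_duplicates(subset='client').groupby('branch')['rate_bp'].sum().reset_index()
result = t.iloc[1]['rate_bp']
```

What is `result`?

111

filter rows where client in ['Ben', 'Uma', 'Max']:
  client   branch  rate_bp
0    Max  Airport     1019
1    Max     Main      170
2    Max     Main      915
4    Uma  Airport      728
5    Ben     Main      111
6    Uma  Airport      554
sort by rate_bp descending:
  client   branch  rate_bp
0    Max  Airport     1019
2    Max     Main      915
4    Uma  Airport      728
6    Uma  Airport      554
1    Max     Main      170
5    Ben     Main      111
drop duplicate client (keep=first):
  client   branch  rate_bp
0    Max  Airport     1019
4    Uma  Airport      728
5    Ben     Main      111
group by branch, sum of rate_bp:
branch
Airport    1747
Main        111
Name: rate_bp, dtype: int64
reset_index():
    branch  rate_bp
0  Airport     1747
1     Main      111
Hence 111.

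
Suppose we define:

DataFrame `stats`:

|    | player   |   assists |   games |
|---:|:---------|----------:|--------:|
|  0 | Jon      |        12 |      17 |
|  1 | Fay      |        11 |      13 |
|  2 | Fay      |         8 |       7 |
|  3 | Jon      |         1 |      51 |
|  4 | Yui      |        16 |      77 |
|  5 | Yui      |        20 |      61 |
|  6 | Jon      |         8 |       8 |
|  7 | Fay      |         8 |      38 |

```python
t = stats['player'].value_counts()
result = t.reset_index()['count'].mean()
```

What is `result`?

2.66666666667

value_counts of player:
player
Jon    3
Fay    3
Yui    2
Name: count, dtype: int64
reset_index():
  player  count
0    Jon      3
1    Fay      3
2    Yui      2
Finally, mean of column 'count' = 2.66666666667.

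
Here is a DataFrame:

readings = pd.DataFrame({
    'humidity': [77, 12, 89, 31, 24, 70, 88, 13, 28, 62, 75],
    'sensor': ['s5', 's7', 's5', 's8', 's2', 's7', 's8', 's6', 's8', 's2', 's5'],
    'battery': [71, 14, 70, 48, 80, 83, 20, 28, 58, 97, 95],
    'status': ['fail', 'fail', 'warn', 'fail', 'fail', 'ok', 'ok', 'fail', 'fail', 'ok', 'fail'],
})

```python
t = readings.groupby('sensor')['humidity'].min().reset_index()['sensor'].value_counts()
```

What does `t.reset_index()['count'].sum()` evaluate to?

5

group by sensor, min of humidity:
sensor
s2    24
s5    75
s6    13
s7    12
s8    28
Name: humidity, dtype: int64
reset_index():
  sensor  humidity
0     s2        24
1     s5        75
2     s6        13
3     s7        12
4     s8        28
value_counts of sensor:
sensor
s2    1
s5    1
s6    1
s7    1
s8    1
Name: count, dtype: int64
reset_index():
  sensor  count
0     s2      1
1     s5      1
2     s6      1
3     s7      1
4     s8      1
The sum of column 'count' is 5.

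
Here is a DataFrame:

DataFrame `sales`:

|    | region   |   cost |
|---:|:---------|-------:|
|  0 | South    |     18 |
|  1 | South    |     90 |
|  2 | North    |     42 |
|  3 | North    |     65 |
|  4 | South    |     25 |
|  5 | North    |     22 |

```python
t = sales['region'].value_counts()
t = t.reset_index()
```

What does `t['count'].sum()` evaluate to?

6

value_counts of region:
region
South    3
North    3
Name: count, dtype: int64
reset_index():
  region  count
0  South      3
1  North      3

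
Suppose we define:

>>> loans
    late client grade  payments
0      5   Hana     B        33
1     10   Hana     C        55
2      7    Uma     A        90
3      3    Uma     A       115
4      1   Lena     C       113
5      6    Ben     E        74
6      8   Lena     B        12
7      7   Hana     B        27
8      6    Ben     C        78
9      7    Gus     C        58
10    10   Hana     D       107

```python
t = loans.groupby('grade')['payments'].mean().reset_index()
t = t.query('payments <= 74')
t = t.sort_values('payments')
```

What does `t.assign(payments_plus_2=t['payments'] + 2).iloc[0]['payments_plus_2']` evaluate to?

group by grade, mean of payments:
grade
A    102.5
B     24.0
C     76.0
D    107.0
E     74.0
Name: payments, dtype: float64
reset_index():
  grade  payments
0     A     102.5
1     B      24.0
2     C      76.0
3     D     107.0
4     E      74.0
filter rows where payments <= 74:
  grade  payments
1     B      24.0
4     E      74.0
sort by payments:
  grade  payments
1     B      24.0
4     E      74.0
add column payments_plus_2 = t['payments'] + 2:
  grade  payments  payments_plus_2
1     B      24.0             26.0
4     E      74.0             76.0
Reading off the value at position 0, column 'payments_plus_2', we get 26.0.

26.0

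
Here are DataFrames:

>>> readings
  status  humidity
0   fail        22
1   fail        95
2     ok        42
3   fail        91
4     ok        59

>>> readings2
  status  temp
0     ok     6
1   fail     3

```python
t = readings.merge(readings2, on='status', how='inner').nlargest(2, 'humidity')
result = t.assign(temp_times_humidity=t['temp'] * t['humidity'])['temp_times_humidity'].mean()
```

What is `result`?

merge on 'status' (how='inner') → 5 rows:
  status  humidity  temp
0   fail        22     3
1   fail        95     3
2     ok        42     6
3   fail        91     3
4     ok        59     6
take 2 rows with largest humidity:
  status  humidity  temp
1   fail        95     3
3   fail        91     3
add column temp_times_humidity = t['temp'] * t['humidity']:
  status  humidity  temp  temp_times_humidity
1   fail        95     3                  285
3   fail        91     3                  273

279.0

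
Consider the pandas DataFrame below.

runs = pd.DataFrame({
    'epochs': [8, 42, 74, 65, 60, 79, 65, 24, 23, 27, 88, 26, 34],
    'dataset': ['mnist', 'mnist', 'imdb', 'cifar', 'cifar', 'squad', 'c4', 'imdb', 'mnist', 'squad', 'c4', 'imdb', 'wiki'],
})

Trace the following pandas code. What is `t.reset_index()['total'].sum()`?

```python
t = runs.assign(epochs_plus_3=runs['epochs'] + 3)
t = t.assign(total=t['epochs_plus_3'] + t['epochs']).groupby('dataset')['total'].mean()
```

601.333333333

add column epochs_plus_3 = runs['epochs'] + 3:
    epochs dataset  epochs_plus_3
0        8   mnist             11
1       42   mnist             45
2       74    imdb             77
3       65   cifar             68
4       60   cifar             63
5       79   squad             82
6       65      c4             68
7       24    imdb             27
8       23   mnist             26
9       27   squad             30
10      88      c4             91
11      26    imdb             29
12      34    wiki             37
add column total = t['epochs_plus_3'] + t['epochs']:
    epochs dataset  epochs_plus_3  total
0        8   mnist             11     19
1       42   mnist             45     87
2       74    imdb             77    151
3       65   cifar             68    133
4       60   cifar             63    123
5       79   squad             82    161
6       65      c4             68    133
7       24    imdb             27     51
8       23   mnist             26     49
9       27   squad             30     57
10      88      c4             91    179
11      26    imdb             29     55
12      34    wiki             37     71
group by dataset, mean of total:
dataset
c4       156.000000
cifar    128.000000
imdb      85.666667
mnist     51.666667
squad    109.000000
wiki      71.000000
Name: total, dtype: float64
reset_index():
  dataset       total
0      c4  156.000000
1   cifar  128.000000
2    imdb   85.666667
3   mnist   51.666667
4   squad  109.000000
5    wiki   71.000000
Taking the sum of column 'total' gives 601.333333333.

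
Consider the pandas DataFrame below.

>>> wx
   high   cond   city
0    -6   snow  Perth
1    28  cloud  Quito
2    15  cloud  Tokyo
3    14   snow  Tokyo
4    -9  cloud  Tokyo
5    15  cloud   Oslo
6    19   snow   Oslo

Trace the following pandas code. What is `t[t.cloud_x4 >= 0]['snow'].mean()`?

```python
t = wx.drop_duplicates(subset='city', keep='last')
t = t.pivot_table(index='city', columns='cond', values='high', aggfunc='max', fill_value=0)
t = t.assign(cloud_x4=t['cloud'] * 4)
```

4.33333333333

drop duplicate city (keep=last):
   high   cond   city
0    -6   snow  Perth
1    28  cloud  Quito
4    -9  cloud  Tokyo
6    19   snow   Oslo
pivot: rows=city, cols=cond, max(high):
cond   cloud  snow
city              
Oslo       0    19
Perth      0    -6
Quito     28     0
Tokyo     -9     0
add column cloud_x4 = t['cloud'] * 4:
cond   cloud  snow  cloud_x4
city                        
Oslo       0    19         0
Perth      0    -6         0
Quito     28     0       112
Tokyo     -9     0       -36
filter rows where cloud_x4 >= 0:
cond   cloud  snow  cloud_x4
city                        
Oslo       0    19         0
Perth      0    -6         0
Quito     28     0       112
So mean() = 4.33333333333.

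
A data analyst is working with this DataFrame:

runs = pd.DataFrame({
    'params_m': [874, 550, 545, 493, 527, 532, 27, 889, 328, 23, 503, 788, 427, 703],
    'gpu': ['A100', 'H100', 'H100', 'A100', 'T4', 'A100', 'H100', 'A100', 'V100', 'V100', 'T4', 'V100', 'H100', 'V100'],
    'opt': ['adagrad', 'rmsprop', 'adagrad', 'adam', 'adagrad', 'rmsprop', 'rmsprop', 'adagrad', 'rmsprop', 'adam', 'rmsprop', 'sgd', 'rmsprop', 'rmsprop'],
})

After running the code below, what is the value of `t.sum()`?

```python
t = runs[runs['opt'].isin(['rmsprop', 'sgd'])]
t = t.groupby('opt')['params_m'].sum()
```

filter rows where opt in ['rmsprop', 'sgd']:
    params_m   gpu      opt
1        550  H100  rmsprop
5        532  A100  rmsprop
6         27  H100  rmsprop
8        328  V100  rmsprop
10       503    T4  rmsprop
11       788  V100      sgd
12       427  H100  rmsprop
13       703  V100  rmsprop
group by opt, sum of params_m:
opt
rmsprop    3070
sgd         788
Name: params_m, dtype: int64
sum of the resulting series → 3858

3858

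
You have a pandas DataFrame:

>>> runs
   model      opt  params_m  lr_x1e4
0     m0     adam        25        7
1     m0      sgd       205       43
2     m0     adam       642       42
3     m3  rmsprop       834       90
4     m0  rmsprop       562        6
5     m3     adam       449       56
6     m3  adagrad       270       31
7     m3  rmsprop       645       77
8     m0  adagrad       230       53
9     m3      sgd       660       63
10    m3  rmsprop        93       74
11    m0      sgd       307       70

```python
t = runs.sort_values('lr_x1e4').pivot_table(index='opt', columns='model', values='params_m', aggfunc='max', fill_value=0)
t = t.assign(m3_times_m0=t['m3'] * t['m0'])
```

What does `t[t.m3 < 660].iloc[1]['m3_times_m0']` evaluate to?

sort by lr_x1e4:
   model      opt  params_m  lr_x1e4
4     m0  rmsprop       562        6
0     m0     adam        25        7
6     m3  adagrad       270       31
2     m0     adam       642       42
1     m0      sgd       205       43
8     m0  adagrad       230       53
5     m3     adam       449       56
9     m3      sgd       660       63
11    m0      sgd       307       70
10    m3  rmsprop        93       74
7     m3  rmsprop       645       77
3     m3  rmsprop       834       90
pivot: rows=opt, cols=model, max(params_m):
model     m0   m3
opt              
adagrad  230  270
adam     642  449
rmsprop  562  834
sgd      307  660
add column m3_times_m0 = t['m3'] * t['m0']:
model     m0   m3  m3_times_m0
opt                           
adagrad  230  270        62100
adam     642  449       288258
rmsprop  562  834       468708
sgd      307  660       202620
filter rows where m3 < 660:
model     m0   m3  m3_times_m0
opt                           
adagrad  230  270        62100
adam     642  449       288258

288258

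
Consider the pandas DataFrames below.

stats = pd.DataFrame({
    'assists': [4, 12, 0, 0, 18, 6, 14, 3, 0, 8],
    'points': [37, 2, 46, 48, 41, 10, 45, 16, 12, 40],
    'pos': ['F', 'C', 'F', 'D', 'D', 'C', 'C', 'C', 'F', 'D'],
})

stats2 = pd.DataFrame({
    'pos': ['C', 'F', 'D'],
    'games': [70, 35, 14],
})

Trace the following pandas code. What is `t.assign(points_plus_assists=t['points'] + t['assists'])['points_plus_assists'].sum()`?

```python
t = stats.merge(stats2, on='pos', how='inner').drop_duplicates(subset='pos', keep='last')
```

merge on 'pos' (how='inner') → 10 rows:
   assists  points pos  games
0        4      37   F     35
1       12       2   C     70
2        0      46   F     35
3        0      48   D     14
4       18      41   D     14
5        6      10   C     70
6       14      45   C     70
7        3      16   C     70
8        0      12   F     35
9        8      40   D     14
drop duplicate pos (keep=last):
   assists  points pos  games
7        3      16   C     70
8        0      12   F     35
9        8      40   D     14
add column points_plus_assists = t['points'] + t['assists']:
   assists  points pos  games  points_plus_assists
7        3      16   C     70                   19
8        0      12   F     35                   12
9        8      40   D     14                   48
Finally, sum of column 'points_plus_assists' = 79.

79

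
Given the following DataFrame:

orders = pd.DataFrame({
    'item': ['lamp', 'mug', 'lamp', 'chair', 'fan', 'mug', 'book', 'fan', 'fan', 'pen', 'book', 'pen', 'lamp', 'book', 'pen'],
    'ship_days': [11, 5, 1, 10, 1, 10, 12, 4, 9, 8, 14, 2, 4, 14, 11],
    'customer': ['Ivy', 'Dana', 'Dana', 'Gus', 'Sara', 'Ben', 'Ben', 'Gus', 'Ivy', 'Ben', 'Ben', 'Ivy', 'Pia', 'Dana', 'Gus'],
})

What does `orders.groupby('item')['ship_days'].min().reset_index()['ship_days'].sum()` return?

31

group by item, min of ship_days:
item
book     12
chair    10
fan       1
lamp      1
mug       5
pen       2
Name: ship_days, dtype: int64
reset_index():
    item  ship_days
0   book         12
1  chair         10
2    fan          1
3   lamp          1
4    mug          5
5    pen          2
So sum() = 31.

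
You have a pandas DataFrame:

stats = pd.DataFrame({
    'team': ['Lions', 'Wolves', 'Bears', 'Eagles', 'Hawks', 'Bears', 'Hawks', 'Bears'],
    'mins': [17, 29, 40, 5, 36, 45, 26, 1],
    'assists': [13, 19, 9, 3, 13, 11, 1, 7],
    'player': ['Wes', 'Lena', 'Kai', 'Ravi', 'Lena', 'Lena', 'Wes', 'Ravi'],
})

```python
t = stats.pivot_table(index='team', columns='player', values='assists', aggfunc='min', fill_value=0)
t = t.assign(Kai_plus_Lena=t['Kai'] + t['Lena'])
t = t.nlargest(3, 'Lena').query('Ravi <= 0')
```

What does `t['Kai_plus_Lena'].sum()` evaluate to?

32

pivot: rows=team, cols=player, min(assists):
player  Kai  Lena  Ravi  Wes
team                        
Bears     9    11     7    0
Eagles    0     0     3    0
Hawks     0    13     0    1
Lions     0     0     0   13
Wolves    0    19     0    0
add column Kai_plus_Lena = t['Kai'] + t['Lena']:
player  Kai  Lena  Ravi  Wes  Kai_plus_Lena
team                                       
Bears     9    11     7    0             20
Eagles    0     0     3    0              0
Hawks     0    13     0    1             13
Lions     0     0     0   13              0
Wolves    0    19     0    0             19
take 3 rows with largest Lena:
player  Kai  Lena  Ravi  Wes  Kai_plus_Lena
team                                       
Wolves    0    19     0    0             19
Hawks     0    13     0    1             13
Bears     9    11     7    0             20
filter rows where Ravi <= 0:
player  Kai  Lena  Ravi  Wes  Kai_plus_Lena
team                                       
Wolves    0    19     0    0             19
Hawks     0    13     0    1             13
Taking the sum of column 'Kai_plus_Lena' gives 32.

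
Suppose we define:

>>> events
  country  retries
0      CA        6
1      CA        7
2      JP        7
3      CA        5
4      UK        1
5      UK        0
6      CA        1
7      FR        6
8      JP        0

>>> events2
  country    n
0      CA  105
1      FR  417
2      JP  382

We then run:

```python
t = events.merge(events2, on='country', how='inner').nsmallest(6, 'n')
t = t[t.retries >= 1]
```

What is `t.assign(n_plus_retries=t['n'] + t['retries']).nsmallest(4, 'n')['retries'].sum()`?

merge on 'country' (how='inner') → 7 rows:
  country  retries    n
0      CA        6  105
1      CA        7  105
2      JP        7  382
3      CA        5  105
4      CA        1  105
5      FR        6  417
6      JP        0  382
take 6 rows with smallest n:
  country  retries    n
0      CA        6  105
1      CA        7  105
3      CA        5  105
4      CA        1  105
2      JP        7  382
6      JP        0  382
filter rows where retries >= 1:
  country  retries    n
0      CA        6  105
1      CA        7  105
3      CA        5  105
4      CA        1  105
2      JP        7  382
add column n_plus_retries = t['n'] + t['retries']:
  country  retries    n  n_plus_retries
0      CA        6  105             111
1      CA        7  105             112
3      CA        5  105             110
4      CA        1  105             106
2      JP        7  382             389
take 4 rows with smallest n:
  country  retries    n  n_plus_retries
0      CA        6  105             111
1      CA        7  105             112
3      CA        5  105             110
4      CA        1  105             106
The sum of column 'retries' is 19.

19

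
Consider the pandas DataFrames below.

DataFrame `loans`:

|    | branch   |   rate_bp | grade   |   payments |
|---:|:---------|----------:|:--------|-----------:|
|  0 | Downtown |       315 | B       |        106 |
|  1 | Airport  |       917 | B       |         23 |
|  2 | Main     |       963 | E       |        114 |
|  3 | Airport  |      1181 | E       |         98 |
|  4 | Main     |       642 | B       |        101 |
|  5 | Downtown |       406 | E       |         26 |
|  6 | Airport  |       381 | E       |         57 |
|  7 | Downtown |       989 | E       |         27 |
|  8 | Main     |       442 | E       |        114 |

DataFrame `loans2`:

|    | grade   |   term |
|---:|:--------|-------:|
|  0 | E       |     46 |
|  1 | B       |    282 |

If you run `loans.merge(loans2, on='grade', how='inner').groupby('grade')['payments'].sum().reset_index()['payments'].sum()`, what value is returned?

merge on 'grade' (how='inner') → 9 rows:
     branch  rate_bp grade  payments  term
0  Downtown      315     B       106   282
1   Airport      917     B        23   282
2      Main      963     E       114    46
3   Airport     1181     E        98    46
4      Main      642     B       101   282
5  Downtown      406     E        26    46
6   Airport      381     E        57    46
7  Downtown      989     E        27    46
8      Main      442     E       114    46
group by grade, sum of payments:
grade
B    230
E    436
Name: payments, dtype: int64
reset_index():
  grade  payments
0     B       230
1     E       436
Hence 666.

666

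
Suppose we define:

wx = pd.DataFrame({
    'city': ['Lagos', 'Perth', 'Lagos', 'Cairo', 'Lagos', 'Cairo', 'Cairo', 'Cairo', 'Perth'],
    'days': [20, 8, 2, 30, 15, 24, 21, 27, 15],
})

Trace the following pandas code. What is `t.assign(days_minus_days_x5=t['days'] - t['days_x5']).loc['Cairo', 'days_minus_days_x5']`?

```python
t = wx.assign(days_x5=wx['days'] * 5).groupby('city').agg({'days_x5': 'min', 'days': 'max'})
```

add column days_x5 = wx['days'] * 5:
    city  days  days_x5
0  Lagos    20      100
1  Perth     8       40
2  Lagos     2       10
3  Cairo    30      150
4  Lagos    15       75
5  Cairo    24      120
6  Cairo    21      105
7  Cairo    27      135
8  Perth    15       75
group by city: min(days_x5), max(days):
       days_x5  days
city                
Cairo      105    30
Lagos       10    20
Perth       40    15
add column days_minus_days_x5 = t['days'] - t['days_x5']:
       days_x5  days  days_minus_days_x5
city                                    
Cairo      105    30                 -75
Lagos       10    20                  10
Perth       40    15                 -25
Then the value at row 'Cairo', column 'days_minus_days_x5': -75

-75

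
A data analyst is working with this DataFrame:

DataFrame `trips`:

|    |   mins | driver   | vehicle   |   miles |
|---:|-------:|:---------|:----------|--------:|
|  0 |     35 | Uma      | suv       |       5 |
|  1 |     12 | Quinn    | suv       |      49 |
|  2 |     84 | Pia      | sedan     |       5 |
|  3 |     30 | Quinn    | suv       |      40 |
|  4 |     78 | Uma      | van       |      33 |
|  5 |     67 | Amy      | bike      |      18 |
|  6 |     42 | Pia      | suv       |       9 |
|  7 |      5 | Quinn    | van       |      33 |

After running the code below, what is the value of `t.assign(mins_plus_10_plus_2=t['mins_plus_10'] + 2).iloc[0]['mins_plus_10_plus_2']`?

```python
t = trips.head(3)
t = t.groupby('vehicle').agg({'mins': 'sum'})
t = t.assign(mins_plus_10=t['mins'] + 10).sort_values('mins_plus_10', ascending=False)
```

96

take first 3 rows:
   mins driver vehicle  miles
0    35    Uma     suv      5
1    12  Quinn     suv     49
2    84    Pia   sedan      5
group by vehicle, sum of mins:
         mins
vehicle      
sedan      84
suv        47
add column mins_plus_10 = t['mins'] + 10:
         mins  mins_plus_10
vehicle                    
sedan      84            94
suv        47            57
sort by mins_plus_10 descending:
         mins  mins_plus_10
vehicle                    
sedan      84            94
suv        47            57
add column mins_plus_10_plus_2 = t['mins_plus_10'] + 2:
         mins  mins_plus_10  mins_plus_10_plus_2
vehicle                                         
sedan      84            94                   96
suv        47            57                   59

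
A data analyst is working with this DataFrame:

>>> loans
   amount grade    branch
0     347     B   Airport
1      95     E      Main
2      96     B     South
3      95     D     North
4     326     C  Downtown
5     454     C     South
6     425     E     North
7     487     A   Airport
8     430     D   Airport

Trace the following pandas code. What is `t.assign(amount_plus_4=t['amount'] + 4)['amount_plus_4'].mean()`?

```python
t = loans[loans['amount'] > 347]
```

filter rows where amount > 347:
   amount grade   branch
5     454     C    South
6     425     E    North
7     487     A  Airport
8     430     D  Airport
add column amount_plus_4 = t['amount'] + 4:
   amount grade   branch  amount_plus_4
5     454     C    South            458
6     425     E    North            429
7     487     A  Airport            491
8     430     D  Airport            434

453.0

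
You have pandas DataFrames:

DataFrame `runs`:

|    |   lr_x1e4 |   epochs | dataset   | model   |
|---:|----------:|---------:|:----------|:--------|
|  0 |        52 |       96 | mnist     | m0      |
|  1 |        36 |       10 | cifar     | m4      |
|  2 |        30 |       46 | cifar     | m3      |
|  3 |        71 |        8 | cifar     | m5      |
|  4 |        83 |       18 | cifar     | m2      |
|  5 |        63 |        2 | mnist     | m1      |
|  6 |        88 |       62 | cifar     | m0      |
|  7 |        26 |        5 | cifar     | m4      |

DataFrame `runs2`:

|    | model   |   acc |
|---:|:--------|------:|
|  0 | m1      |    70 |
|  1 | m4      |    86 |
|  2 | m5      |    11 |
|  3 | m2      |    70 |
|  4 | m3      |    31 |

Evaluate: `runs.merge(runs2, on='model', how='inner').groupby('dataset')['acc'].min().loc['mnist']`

70

merge on 'model' (how='inner') → 6 rows:
   lr_x1e4  epochs dataset model  acc
0       36      10   cifar    m4   86
1       30      46   cifar    m3   31
2       71       8   cifar    m5   11
3       83      18   cifar    m2   70
4       63       2   mnist    m1   70
5       26       5   cifar    m4   86
group by dataset, min of acc:
dataset
cifar    11
mnist    70
Name: acc, dtype: int64
Taking the value at index 'mnist' gives 70.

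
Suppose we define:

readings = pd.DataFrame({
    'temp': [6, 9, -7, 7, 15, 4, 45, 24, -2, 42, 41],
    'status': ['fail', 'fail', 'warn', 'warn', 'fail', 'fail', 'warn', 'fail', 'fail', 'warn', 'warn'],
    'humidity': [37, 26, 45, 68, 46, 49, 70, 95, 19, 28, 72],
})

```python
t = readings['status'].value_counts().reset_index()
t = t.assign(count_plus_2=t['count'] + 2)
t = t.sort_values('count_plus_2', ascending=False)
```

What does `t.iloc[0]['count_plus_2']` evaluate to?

value_counts of status:
status
fail    6
warn    5
Name: count, dtype: int64
reset_index():
  status  count
0   fail      6
1   warn      5
add column count_plus_2 = t['count'] + 2:
  status  count  count_plus_2
0   fail      6             8
1   warn      5             7
sort by count_plus_2 descending:
  status  count  count_plus_2
0   fail      6             8
1   warn      5             7

8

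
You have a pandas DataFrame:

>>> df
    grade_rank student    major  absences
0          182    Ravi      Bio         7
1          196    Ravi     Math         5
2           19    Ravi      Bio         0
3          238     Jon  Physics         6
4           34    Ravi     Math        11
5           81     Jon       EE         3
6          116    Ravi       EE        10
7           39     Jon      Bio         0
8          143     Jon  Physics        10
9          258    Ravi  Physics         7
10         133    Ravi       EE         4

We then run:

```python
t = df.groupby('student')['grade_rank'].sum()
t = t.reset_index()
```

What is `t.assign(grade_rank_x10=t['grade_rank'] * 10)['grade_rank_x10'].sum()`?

group by student, sum of grade_rank:
student
Jon     501
Ravi    938
Name: grade_rank, dtype: int64
reset_index():
  student  grade_rank
0     Jon         501
1    Ravi         938
add column grade_rank_x10 = t['grade_rank'] * 10:
  student  grade_rank  grade_rank_x10
0     Jon         501            5010
1    Ravi         938            9380

14390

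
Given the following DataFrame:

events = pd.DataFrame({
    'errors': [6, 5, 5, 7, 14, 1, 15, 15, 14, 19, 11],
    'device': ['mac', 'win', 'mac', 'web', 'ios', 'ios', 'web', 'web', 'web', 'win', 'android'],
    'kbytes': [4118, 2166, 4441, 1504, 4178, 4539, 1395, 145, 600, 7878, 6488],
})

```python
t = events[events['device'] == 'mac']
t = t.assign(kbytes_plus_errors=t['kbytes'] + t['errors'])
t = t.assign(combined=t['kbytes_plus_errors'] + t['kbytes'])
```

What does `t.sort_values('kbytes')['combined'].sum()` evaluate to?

filter rows where device == 'mac':
   errors device  kbytes
0       6    mac    4118
2       5    mac    4441
add column kbytes_plus_errors = t['kbytes'] + t['errors']:
   errors device  kbytes  kbytes_plus_errors
0       6    mac    4118                4124
2       5    mac    4441                4446
add column combined = t['kbytes_plus_errors'] + t['kbytes']:
   errors device  kbytes  kbytes_plus_errors  combined
0       6    mac    4118                4124      8242
2       5    mac    4441                4446      8887
sort by kbytes:
   errors device  kbytes  kbytes_plus_errors  combined
0       6    mac    4118                4124      8242
2       5    mac    4441                4446      8887
Hence 17129.

17129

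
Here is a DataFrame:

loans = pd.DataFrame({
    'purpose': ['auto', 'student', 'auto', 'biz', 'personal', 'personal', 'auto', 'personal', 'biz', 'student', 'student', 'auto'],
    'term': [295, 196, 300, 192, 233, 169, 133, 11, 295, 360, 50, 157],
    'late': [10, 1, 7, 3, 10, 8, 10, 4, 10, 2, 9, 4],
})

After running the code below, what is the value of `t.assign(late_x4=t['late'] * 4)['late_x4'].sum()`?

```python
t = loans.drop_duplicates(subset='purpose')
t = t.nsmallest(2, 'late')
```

drop duplicate purpose (keep=first):
    purpose  term  late
0      auto   295    10
1   student   196     1
3       biz   192     3
4  personal   233    10
take 2 rows with smallest late:
   purpose  term  late
1  student   196     1
3      biz   192     3
add column late_x4 = t['late'] * 4:
   purpose  term  late  late_x4
1  student   196     1        4
3      biz   192     3       12
Finally, sum of column 'late_x4' = 16.

16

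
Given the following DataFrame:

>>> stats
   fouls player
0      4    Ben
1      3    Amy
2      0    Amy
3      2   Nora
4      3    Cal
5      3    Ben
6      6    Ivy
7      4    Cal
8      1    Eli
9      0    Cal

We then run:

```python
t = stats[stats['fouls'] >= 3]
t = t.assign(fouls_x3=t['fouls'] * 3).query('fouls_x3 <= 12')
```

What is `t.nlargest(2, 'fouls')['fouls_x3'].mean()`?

12.0

filter rows where fouls >= 3:
   fouls player
0      4    Ben
1      3    Amy
4      3    Cal
5      3    Ben
6      6    Ivy
7      4    Cal
add column fouls_x3 = t['fouls'] * 3:
   fouls player  fouls_x3
0      4    Ben        12
1      3    Amy         9
4      3    Cal         9
5      3    Ben         9
6      6    Ivy        18
7      4    Cal        12
filter rows where fouls_x3 <= 12:
   fouls player  fouls_x3
0      4    Ben        12
1      3    Amy         9
4      3    Cal         9
5      3    Ben         9
7      4    Cal        12
take 2 rows with largest fouls:
   fouls player  fouls_x3
0      4    Ben        12
7      4    Cal        12
Hence 12.0.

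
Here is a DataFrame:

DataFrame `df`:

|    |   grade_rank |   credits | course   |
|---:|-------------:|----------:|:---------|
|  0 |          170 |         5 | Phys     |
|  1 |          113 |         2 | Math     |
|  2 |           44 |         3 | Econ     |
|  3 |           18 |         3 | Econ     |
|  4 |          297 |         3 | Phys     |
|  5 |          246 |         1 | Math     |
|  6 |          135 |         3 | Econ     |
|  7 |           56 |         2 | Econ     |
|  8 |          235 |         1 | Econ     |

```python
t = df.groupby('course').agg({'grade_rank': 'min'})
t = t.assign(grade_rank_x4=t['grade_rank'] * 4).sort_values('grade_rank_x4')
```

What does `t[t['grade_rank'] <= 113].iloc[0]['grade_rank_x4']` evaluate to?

72

group by course, min of grade_rank:
        grade_rank
course            
Econ            18
Math           113
Phys           170
add column grade_rank_x4 = t['grade_rank'] * 4:
        grade_rank  grade_rank_x4
course                           
Econ            18             72
Math           113            452
Phys           170            680
sort by grade_rank_x4:
        grade_rank  grade_rank_x4
course                           
Econ            18             72
Math           113            452
Phys           170            680
filter rows where grade_rank <= 113:
        grade_rank  grade_rank_x4
course                           
Econ            18             72
Math           113            452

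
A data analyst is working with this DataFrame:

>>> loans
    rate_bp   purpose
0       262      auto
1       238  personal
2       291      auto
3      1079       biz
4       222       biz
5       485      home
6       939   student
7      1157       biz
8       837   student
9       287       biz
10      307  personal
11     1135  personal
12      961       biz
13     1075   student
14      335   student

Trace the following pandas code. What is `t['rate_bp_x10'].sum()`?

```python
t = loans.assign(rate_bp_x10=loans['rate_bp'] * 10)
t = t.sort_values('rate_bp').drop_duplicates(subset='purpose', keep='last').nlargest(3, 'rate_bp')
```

add column rate_bp_x10 = loans['rate_bp'] * 10:
    rate_bp   purpose  rate_bp_x10
0       262      auto         2620
1       238  personal         2380
2       291      auto         2910
3      1079       biz        10790
4       222       biz         2220
5       485      home         4850
6       939   student         9390
7      1157       biz        11570
8       837   student         8370
9       287       biz         2870
10      307  personal         3070
11     1135  personal        11350
12      961       biz         9610
13     1075   student        10750
14      335   student         3350
sort by rate_bp:
    rate_bp   purpose  rate_bp_x10
4       222       biz         2220
1       238  personal         2380
0       262      auto         2620
9       287       biz         2870
2       291      auto         2910
10      307  personal         3070
14      335   student         3350
5       485      home         4850
8       837   student         8370
6       939   student         9390
12      961       biz         9610
13     1075   student        10750
3      1079       biz        10790
11     1135  personal        11350
7      1157       biz        11570
drop duplicate purpose (keep=last):
    rate_bp   purpose  rate_bp_x10
2       291      auto         2910
5       485      home         4850
13     1075   student        10750
11     1135  personal        11350
7      1157       biz        11570
take 3 rows with largest rate_bp:
    rate_bp   purpose  rate_bp_x10
7      1157       biz        11570
11     1135  personal        11350
13     1075   student        10750

33670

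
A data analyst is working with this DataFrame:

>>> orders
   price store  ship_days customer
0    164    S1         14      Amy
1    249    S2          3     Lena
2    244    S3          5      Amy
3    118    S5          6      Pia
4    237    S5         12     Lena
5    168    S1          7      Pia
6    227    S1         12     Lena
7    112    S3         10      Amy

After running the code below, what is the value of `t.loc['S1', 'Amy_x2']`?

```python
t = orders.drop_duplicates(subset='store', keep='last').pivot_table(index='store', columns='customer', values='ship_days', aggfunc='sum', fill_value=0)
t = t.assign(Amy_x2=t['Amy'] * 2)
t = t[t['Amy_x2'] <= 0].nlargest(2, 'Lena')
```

drop duplicate store (keep=last):
   price store  ship_days customer
1    249    S2          3     Lena
4    237    S5         12     Lena
6    227    S1         12     Lena
7    112    S3         10      Amy
pivot: rows=store, cols=customer, sum(ship_days):
customer  Amy  Lena
store              
S1          0    12
S2          0     3
S3         10     0
S5          0    12
add column Amy_x2 = t['Amy'] * 2:
customer  Amy  Lena  Amy_x2
store                      
S1          0    12       0
S2          0     3       0
S3         10     0      20
S5          0    12       0
filter rows where Amy_x2 <= 0:
customer  Amy  Lena  Amy_x2
store                      
S1          0    12       0
S2          0     3       0
S5          0    12       0
take 2 rows with largest Lena:
customer  Amy  Lena  Amy_x2
store                      
S1          0    12       0
S5          0    12       0
Then the value at row 'S1', column 'Amy_x2': 0

0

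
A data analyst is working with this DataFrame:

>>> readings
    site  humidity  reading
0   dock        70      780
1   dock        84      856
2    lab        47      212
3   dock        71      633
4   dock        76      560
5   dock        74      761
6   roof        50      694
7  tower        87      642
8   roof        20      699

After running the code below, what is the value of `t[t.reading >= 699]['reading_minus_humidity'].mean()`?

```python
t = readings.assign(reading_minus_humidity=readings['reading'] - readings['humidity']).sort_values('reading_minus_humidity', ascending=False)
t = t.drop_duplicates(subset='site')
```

725.5

add column reading_minus_humidity = readings['reading'] - readings['humidity']:
    site  humidity  reading  reading_minus_humidity
0   dock        70      780                     710
1   dock        84      856                     772
2    lab        47      212                     165
3   dock        71      633                     562
4   dock        76      560                     484
5   dock        74      761                     687
6   roof        50      694                     644
7  tower        87      642                     555
8   roof        20      699                     679
sort by reading_minus_humidity descending:
    site  humidity  reading  reading_minus_humidity
1   dock        84      856                     772
0   dock        70      780                     710
5   dock        74      761                     687
8   roof        20      699                     679
6   roof        50      694                     644
3   dock        71      633                     562
7  tower        87      642                     555
4   dock        76      560                     484
2    lab        47      212                     165
drop duplicate site (keep=first):
    site  humidity  reading  reading_minus_humidity
1   dock        84      856                     772
8   roof        20      699                     679
7  tower        87      642                     555
2    lab        47      212                     165
filter rows where reading >= 699:
   site  humidity  reading  reading_minus_humidity
1  dock        84      856                     772
8  roof        20      699                     679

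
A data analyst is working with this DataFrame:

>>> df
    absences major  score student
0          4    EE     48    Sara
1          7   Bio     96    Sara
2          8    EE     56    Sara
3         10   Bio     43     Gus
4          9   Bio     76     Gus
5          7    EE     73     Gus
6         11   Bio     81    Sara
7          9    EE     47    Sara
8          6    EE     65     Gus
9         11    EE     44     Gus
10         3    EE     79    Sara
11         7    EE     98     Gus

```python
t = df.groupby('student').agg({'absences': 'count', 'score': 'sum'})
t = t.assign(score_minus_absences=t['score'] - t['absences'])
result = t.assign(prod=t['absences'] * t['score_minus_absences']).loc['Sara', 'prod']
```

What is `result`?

group by student: count(absences), sum(score):
         absences  score
student                 
Gus             6    399
Sara            6    407
add column score_minus_absences = t['score'] - t['absences']:
         absences  score  score_minus_absences
student                                       
Gus             6    399                   393
Sara            6    407                   401
add column prod = t['absences'] * t['score_minus_absences']:
         absences  score  score_minus_absences  prod
student                                             
Gus             6    399                   393  2358
Sara            6    407                   401  2406

2406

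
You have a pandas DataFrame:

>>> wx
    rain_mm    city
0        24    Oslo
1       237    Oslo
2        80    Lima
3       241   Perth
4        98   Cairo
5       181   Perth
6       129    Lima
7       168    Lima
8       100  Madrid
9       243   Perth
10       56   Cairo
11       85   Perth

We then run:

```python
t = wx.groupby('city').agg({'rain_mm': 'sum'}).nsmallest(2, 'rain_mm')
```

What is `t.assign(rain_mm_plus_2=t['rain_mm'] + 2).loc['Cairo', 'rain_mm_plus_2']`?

group by city, sum of rain_mm:
        rain_mm
city           
Cairo       154
Lima        377
Madrid      100
Oslo        261
Perth       750
take 2 rows with smallest rain_mm:
        rain_mm
city           
Madrid      100
Cairo       154
add column rain_mm_plus_2 = t['rain_mm'] + 2:
        rain_mm  rain_mm_plus_2
city                           
Madrid      100             102
Cairo       154             156
The value at row 'Cairo', column 'rain_mm_plus_2' is 156.

156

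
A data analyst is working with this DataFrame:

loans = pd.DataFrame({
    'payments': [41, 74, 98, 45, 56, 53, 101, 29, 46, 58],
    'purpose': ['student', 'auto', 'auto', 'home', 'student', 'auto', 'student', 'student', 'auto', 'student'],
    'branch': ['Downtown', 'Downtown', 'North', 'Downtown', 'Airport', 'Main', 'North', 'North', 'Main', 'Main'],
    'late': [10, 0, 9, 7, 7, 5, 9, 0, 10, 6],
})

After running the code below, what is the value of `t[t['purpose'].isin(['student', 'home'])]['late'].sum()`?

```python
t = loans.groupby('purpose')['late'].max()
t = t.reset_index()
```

17

group by purpose, max of late:
purpose
auto       10
home        7
student    10
Name: late, dtype: int64
reset_index():
   purpose  late
0     auto    10
1     home     7
2  student    10
filter rows where purpose in ['student', 'home']:
   purpose  late
1     home     7
2  student    10
Finally, sum of column 'late' = 17.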